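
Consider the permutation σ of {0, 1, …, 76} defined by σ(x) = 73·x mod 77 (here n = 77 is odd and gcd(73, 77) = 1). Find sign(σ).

+1

Orbit of 52 under x↦73x: [52, 23, 62, 60, 68, 36, 10]… (length divides ord_77(73)).
The orbit structure of x ↦ 73x mod 77: 5 orbits of sizes [30, 30, 10, 6, 1].
5 cycles on 77: each ℓ→(−1)^(ℓ−1), product (−1)^72 = +1.
The Jacobi symbol (73|77) = +1 (Zolotarev) agrees.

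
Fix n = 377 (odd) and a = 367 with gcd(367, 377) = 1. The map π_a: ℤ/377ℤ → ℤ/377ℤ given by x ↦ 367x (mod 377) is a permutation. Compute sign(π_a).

-1

Trace 118: π^k(118) = [118, 328, 113, 1, 367, 100, 131] for k=0..6.
10 cycles of lengths [84, 84, 84, 84, 28, 3, 3, 3, 3, 1].
With 10 cycles on 377 points, sign = (−1)^{377−10} = -1.
(367|377)_J = -1 (Zolotarev's lemma cross-check).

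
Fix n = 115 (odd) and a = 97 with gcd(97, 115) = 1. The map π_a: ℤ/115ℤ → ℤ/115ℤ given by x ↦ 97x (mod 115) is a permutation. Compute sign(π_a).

+1

Orbit of 1 under x↦97x: [1, 97, 94, 33, 96, 112, 54]… (length divides ord_115(97)).
Cycle lengths of π_97 on ℤ/115ℤ: [44, 44, 22, 4, 1]; 5 cycles in total.
n − c = 115 − 5 = 110; sign = (−1)^110 = +1.
Check: (97/115) = +1 by Zolotarev.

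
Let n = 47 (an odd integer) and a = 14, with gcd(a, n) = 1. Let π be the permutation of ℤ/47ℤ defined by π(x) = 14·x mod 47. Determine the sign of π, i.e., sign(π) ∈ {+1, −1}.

+1

Trace 6: π^k(6) = [6, 37, 1, 14, 8, 18, 17] for k=0..6.
Decompose π into cycles: lengths [23, 23, 1] (3 cycles, including the fixed point 0).
47 − 3 = 44 transpositions; sign(π) = (−1)^44 = +1.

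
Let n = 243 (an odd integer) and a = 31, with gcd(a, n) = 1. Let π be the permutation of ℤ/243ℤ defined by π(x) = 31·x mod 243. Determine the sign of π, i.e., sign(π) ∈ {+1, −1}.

+1

Orbit of 55 under x↦31x: [55, 4, 124, 199, 94, 241, 181]… (length divides ord_243(31)).
Cycle type of π: 81×2 + 27×2 + 9×2 + 3×2 + 1×3; total 11 cycles.
11 cycles on 243: each ℓ→(−1)^(ℓ−1), product (−1)^232 = +1.
Check: (31/243) = +1 by Zolotarev.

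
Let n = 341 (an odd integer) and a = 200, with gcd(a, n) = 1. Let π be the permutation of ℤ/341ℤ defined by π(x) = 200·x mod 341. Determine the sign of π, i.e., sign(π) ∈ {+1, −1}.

-1

Trace 159: π^k(159) = [159, 87, 9, 95, 245, 237, 1] for k=0..6.
π_200 has 14 disjoint cycles with lengths [30, 30, 30, 30, 30, 30, 30, 30, 30, 30, 15, 15, 10, 1] on {0,…,340}.
341 − 14 = 327 transpositions; sign(π) = (−1)^327 = -1.
Check: (200/341) = -1 by Zolotarev.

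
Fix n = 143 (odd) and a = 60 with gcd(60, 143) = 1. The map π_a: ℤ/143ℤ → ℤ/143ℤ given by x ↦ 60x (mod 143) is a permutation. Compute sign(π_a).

-1

Trace 86: π^k(86) = [86, 12, 5, 14, 125, 64, 122] for k=0..6.
Cycle lengths of π_60 on ℤ/143ℤ: [20, 20, 20, 20, 20, 20, 5, 5, 4, 4, 4, 1]; 12 cycles in total.
Σ(ℓ_i−1) = 143−12 = 131; sign = (−1)^131 = -1.
Check: (60/143) = -1 by Zolotarev.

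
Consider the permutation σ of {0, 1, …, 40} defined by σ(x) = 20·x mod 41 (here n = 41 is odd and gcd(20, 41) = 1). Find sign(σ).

Start at x=2: 2 → 40 → 21 → 10 → 36 → 23 → 9 → … (one orbit).
Cycle type of π: 20×2 + 1; total 3 cycles.
41 − 3 = 38 transpositions; sign(π) = (−1)^38 = +1.

+1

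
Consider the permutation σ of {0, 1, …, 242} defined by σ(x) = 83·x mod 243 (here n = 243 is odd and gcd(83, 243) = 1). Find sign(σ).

Orbit of 77 under x↦83x: [77, 73, 227, 130, 98, 115, 68]… (length divides ord_243(83)).
The orbit structure of x ↦ 83x mod 243: 6 orbits of sizes [162, 54, 18, 6, 2, 1].
n − c = 243 − 6 = 237; sign = (−1)^237 = -1.

-1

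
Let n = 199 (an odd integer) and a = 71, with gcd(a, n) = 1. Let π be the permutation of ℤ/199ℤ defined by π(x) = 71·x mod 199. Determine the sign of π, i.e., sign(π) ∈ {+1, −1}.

-1

Orbit of 90 under x↦71x: [90, 22, 169, 59, 10, 113, 63]… (length divides ord_199(71)).
2 cycles of lengths [198, 1].
n − c = 199 − 2 = 197; sign = (−1)^197 = -1.
(71|199)_J = -1 (Zolotarev's lemma cross-check).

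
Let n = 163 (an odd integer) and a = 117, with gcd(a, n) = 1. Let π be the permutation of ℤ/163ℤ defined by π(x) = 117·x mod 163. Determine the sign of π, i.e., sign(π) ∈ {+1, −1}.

Start at x=81: 81 → 23 → 83 → 94 → 77 → 44 → 95 → … (one orbit).
Decompose π into cycles: lengths [162, 1] (2 cycles, including the fixed point 0).
163 − 2 = 161 transpositions; sign(π) = (−1)^161 = -1.

-1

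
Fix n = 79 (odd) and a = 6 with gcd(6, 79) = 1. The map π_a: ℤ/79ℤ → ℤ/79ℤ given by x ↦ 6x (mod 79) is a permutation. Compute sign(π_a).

-1

Start at x=15: 15 → 11 → 66 → 1 → 6 → 36 → 58 → … (one orbit).
π_6 has 2 disjoint cycles with lengths [78, 1] on {0,…,78}.
n − c = 79 − 2 = 77; sign = (−1)^77 = -1.
Via Zolotarev, sign(π_{6}) = (6|79) = -1.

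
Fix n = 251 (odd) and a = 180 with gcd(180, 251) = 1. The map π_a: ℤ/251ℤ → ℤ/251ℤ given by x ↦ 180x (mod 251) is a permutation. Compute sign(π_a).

Start at x=180: 180 → 21 → 15 → 190 → 64 → 225 → 89 → … (one orbit).
Cycle lengths of π_180 on ℤ/251ℤ: [125, 125, 1]; 3 cycles in total.
Σ(ℓ_i−1) = 251−3 = 248; sign = (−1)^248 = +1.

+1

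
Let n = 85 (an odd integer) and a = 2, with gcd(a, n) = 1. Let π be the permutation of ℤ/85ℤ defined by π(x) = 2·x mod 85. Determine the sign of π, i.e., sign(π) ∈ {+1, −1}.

-1

Orbit of 64 under x↦2x: [64, 43, 1, 2, 4, 8, 16]… (length divides ord_85(2)).
Cycle lengths of π_2 on ℤ/85ℤ: [8, 8, 8, 8, 8, 8, 8, 8, 8, 8, 4, 1]; 12 cycles in total.
85 − 12 = 73 transpositions; sign(π) = (−1)^73 = -1.
Zolotarev: (2|85) = -1, matching the cycle-count sign.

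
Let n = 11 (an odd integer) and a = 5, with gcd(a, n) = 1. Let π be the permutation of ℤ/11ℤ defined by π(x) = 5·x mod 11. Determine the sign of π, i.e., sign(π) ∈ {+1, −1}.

Start at x=5: 5 → 3 → 4 → 9 → 1 → 5 (one orbit).
π_5 has 3 disjoint cycles with lengths [5, 5, 1] on {0,…,10}.
With 3 cycles on 11 points, sign = (−1)^{11−3} = +1.

+1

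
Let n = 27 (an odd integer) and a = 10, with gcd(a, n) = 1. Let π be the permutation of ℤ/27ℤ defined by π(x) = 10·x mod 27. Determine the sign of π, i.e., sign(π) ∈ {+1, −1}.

Start at x=10: 10 → 19 → 1 → 10 (one orbit).
Decompose π into cycles: lengths [3, 3, 3, 3, 3, 3, 1, 1, 1, 1, 1, 1, 1, 1, 1] (15 cycles, including the fixed point 0).
sign(π) = (−1)^{n − #cycles} = (−1)^{27−15} = (−1)^12 = +1.
The Jacobi symbol (10|27) = +1 (Zolotarev) agrees.

+1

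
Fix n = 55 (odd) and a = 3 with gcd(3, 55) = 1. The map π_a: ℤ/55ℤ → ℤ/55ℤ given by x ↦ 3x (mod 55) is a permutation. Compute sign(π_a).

-1

Trace 49: π^k(49) = [49, 37, 1, 3, 9, 27, 26] for k=0..6.
The orbit structure of x ↦ 3x mod 55: 6 orbits of sizes [20, 20, 5, 5, 4, 1].
55 − 6 = 49 transpositions; sign(π) = (−1)^49 = -1.
Zolotarev: (3|55) = -1, matching the cycle-count sign.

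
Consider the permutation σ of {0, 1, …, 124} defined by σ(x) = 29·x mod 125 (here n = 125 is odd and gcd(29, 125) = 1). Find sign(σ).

Orbit of 91 under x↦29x: [91, 14, 31, 24, 71, 59, 86]… (length divides ord_125(29)).
The orbit structure of x ↦ 29x mod 125: 7 orbits of sizes [50, 50, 10, 10, 2, 2, 1].
Σ(ℓ_i−1) = 125−7 = 118; sign = (−1)^118 = +1.
(29|125)_J = +1 (Zolotarev's lemma cross-check).

+1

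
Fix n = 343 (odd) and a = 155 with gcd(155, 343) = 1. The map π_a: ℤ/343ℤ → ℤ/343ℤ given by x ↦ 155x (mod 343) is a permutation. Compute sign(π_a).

+1

Start at x=169: 169 → 127 → 134 → 190 → 295 → 106 → 309 → … (one orbit).
Cycle type of π: 49×6 + 7×6 + 1×7; total 19 cycles.
343 − 19 = 324 transpositions; sign(π) = (−1)^324 = +1.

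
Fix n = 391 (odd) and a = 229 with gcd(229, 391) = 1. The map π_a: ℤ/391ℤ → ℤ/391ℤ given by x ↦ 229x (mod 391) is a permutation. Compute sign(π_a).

Orbit of 254 under x↦229x: [254, 298, 208, 321, 1, 229, 47]… (length divides ord_391(229)).
58 cycles of lengths [8, 8, 8, 8, 8, 8, 8, 8, 8, 8, 8, 8, 8, 8, 8, 8, 8, 8, 8, 8, 8, 8, 8, 8, 8, 8, 8, 8, 8, 8, 8, 8, 8, 8, 8, 8, 8, 8, 8, 8, 8, 8, 8, 8, 8, 8, 2, 2, 2, 2, 2, 2, 2, 2, 2, 2, 2, 1].
With 58 cycles on 391 points, sign = (−1)^{391−58} = -1.
Check: (229/391) = -1 by Zolotarev.

-1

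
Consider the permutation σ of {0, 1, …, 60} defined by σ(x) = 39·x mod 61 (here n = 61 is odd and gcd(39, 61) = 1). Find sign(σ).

+1

Trace 22: π^k(22) = [22, 4, 34, 45, 47, 3, 56] for k=0..6.
π_39 has 3 disjoint cycles with lengths [30, 30, 1] on {0,…,60}.
sign(π) = (−1)^{n − #cycles} = (−1)^{61−3} = (−1)^58 = +1.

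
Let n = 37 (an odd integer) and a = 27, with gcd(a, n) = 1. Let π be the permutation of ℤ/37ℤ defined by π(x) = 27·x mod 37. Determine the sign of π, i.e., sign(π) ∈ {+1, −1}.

+1

Trace 36: π^k(36) = [36, 10, 11, 1, 27, 26] for k=0..5.
Cycle lengths of π_27 on ℤ/37ℤ: [6, 6, 6, 6, 6, 6, 1]; 7 cycles in total.
sign(π) = (−1)^{n − #cycles} = (−1)^{37−7} = (−1)^30 = +1.
The Jacobi symbol (27|37) = +1 (Zolotarev) agrees.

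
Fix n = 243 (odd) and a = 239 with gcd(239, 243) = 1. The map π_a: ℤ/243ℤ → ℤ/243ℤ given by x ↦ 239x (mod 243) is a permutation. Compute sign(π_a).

-1

Trace 38: π^k(38) = [38, 91, 122, 241, 8, 211, 128] for k=0..6.
Cycle lengths of π_239 on ℤ/243ℤ: [162, 54, 18, 6, 2, 1]; 6 cycles in total.
6 cycles on 243: each ℓ→(−1)^(ℓ−1), product (−1)^237 = -1.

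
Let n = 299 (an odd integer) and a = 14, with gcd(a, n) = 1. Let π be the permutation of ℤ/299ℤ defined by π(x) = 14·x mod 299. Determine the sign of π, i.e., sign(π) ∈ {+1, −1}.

Orbit of 144 under x↦14x: [144, 222, 118, 157, 105, 274, 248]… (length divides ord_299(14)).
Cycle type of π: 22×13 + 1×13; total 26 cycles.
sign(π) = (−1)^{n − #cycles} = (−1)^{299−26} = (−1)^273 = -1.

-1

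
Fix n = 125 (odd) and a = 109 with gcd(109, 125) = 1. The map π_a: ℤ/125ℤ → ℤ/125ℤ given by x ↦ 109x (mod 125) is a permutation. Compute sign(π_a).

+1

Orbit of 61 under x↦109x: [61, 24, 116, 19, 71, 114, 51]… (length divides ord_125(109)).
7 cycles of lengths [50, 50, 10, 10, 2, 2, 1].
n − c = 125 − 7 = 118; sign = (−1)^118 = +1.
Via Zolotarev, sign(π_{109}) = (109|125) = +1.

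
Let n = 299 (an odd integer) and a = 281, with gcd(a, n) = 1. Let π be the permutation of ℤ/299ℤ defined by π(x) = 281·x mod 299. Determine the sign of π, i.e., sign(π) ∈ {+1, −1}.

+1

Trace 27: π^k(27) = [27, 112, 77, 109, 131, 34, 285] for k=0..6.
Cycle type of π: 44×6 + 22 + 4×3 + 1; total 11 cycles.
299 − 11 = 288 transpositions; sign(π) = (−1)^288 = +1.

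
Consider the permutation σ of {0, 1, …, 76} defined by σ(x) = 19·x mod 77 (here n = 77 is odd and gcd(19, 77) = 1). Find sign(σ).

Start at x=9: 9 → 17 → 15 → 54 → 25 → 13 → 16 → … (one orbit).
π_19 has 5 disjoint cycles with lengths [30, 30, 10, 6, 1] on {0,…,76}.
5 cycles on 77: each ℓ→(−1)^(ℓ−1), product (−1)^72 = +1.
Check: (19/77) = +1 by Zolotarev.

+1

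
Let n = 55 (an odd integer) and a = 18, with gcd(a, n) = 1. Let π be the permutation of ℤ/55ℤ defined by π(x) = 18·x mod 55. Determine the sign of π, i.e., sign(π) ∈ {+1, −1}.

Orbit of 17 under x↦18x: [17, 31, 8, 34, 7, 16, 13]… (length divides ord_55(18)).
π_18 has 5 disjoint cycles with lengths [20, 20, 10, 4, 1] on {0,…,54}.
With 5 cycles on 55 points, sign = (−1)^{55−5} = +1.
Zolotarev: (18|55) = +1, matching the cycle-count sign.

+1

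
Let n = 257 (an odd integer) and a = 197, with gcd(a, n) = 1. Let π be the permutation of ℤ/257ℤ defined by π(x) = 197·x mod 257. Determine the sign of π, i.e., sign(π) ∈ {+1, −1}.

Orbit of 34 under x↦197x: [34, 16, 68, 32, 136, 64, 15]… (length divides ord_257(197)).
9 cycles of lengths [32, 32, 32, 32, 32, 32, 32, 32, 1].
Σ(ℓ_i−1) = 257−9 = 248; sign = (−1)^248 = +1.
The Jacobi symbol (197|257) = +1 (Zolotarev) agrees.

+1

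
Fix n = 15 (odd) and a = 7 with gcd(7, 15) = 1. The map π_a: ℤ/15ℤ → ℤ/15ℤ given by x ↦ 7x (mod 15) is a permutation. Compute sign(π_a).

Trace 1: π^k(1) = [1, 7, 4, 13] for k=0..3.
6 cycles of lengths [4, 4, 4, 1, 1, 1].
With 6 cycles on 15 points, sign = (−1)^{15−6} = -1.
(7|15)_J = -1 (Zolotarev's lemma cross-check).

-1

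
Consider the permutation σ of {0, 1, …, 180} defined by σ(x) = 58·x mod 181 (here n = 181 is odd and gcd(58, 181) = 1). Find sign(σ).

-1

Start at x=86: 86 → 101 → 66 → 27 → 118 → 147 → 19 → … (one orbit).
Decompose π into cycles: lengths [180, 1] (2 cycles, including the fixed point 0).
With 2 cycles on 181 points, sign = (−1)^{181−2} = -1.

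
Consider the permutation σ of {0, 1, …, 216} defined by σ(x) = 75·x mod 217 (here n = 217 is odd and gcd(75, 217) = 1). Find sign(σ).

+1

Orbit of 193 under x↦75x: [193, 153, 191, 3, 8, 166, 81]… (length divides ord_217(75)).
π_75 has 9 disjoint cycles with lengths [30, 30, 30, 30, 30, 30, 30, 6, 1] on {0,…,216}.
9 cycles on 217: each ℓ→(−1)^(ℓ−1), product (−1)^208 = +1.
Check: (75/217) = +1 by Zolotarev.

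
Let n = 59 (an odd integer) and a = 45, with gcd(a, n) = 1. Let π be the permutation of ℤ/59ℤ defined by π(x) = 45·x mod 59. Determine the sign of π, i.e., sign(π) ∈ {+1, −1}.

+1

Start at x=12: 12 → 9 → 51 → 53 → 25 → 4 → 3 → … (one orbit).
π_45 has 3 disjoint cycles with lengths [29, 29, 1] on {0,…,58}.
With 3 cycles on 59 points, sign = (−1)^{59−3} = +1.
The Jacobi symbol (45|59) = +1 (Zolotarev) agrees.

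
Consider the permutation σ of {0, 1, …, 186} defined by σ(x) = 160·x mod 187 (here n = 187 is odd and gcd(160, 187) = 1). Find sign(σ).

Start at x=64: 64 → 142 → 93 → 107 → 103 → 24 → 100 → … (one orbit).
Cycle type of π: 80×2 + 16 + 10 + 1; total 5 cycles.
5 cycles on 187: each ℓ→(−1)^(ℓ−1), product (−1)^182 = +1.

+1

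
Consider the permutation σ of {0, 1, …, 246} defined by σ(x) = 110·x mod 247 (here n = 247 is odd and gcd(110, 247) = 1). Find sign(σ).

Start at x=36: 36 → 8 → 139 → 223 → 77 → 72 → 16 → … (one orbit).
Decompose π into cycles: lengths [36, 36, 36, 36, 36, 36, 18, 12, 1] (9 cycles, including the fixed point 0).
With 9 cycles on 247 points, sign = (−1)^{247−9} = +1.

+1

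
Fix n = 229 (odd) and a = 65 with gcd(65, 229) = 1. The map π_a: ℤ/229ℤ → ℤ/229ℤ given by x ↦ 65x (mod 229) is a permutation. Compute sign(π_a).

-1

Start at x=107: 107 → 85 → 29 → 53 → 10 → 192 → 114 → … (one orbit).
Cycle lengths of π_65 on ℤ/229ℤ: [228, 1]; 2 cycles in total.
sign(π) = (−1)^{n − #cycles} = (−1)^{229−2} = (−1)^227 = -1.
Via Zolotarev, sign(π_{65}) = (65|229) = -1.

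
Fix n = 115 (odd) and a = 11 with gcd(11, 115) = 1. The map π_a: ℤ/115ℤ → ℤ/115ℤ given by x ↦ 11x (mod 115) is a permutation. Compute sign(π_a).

Start at x=31: 31 → 111 → 71 → 91 → 81 → 86 → 26 → … (one orbit).
Decompose π into cycles: lengths [22, 22, 22, 22, 22, 1, 1, 1, 1, 1] (10 cycles, including the fixed point 0).
115 − 10 = 105 transpositions; sign(π) = (−1)^105 = -1.

-1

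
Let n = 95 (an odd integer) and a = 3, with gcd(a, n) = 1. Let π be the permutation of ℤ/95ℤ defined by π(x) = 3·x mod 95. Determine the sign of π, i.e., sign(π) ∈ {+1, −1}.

Start at x=37: 37 → 16 → 48 → 49 → 52 → 61 → 88 → … (one orbit).
Cycle type of π: 36×2 + 18 + 4 + 1; total 5 cycles.
5 cycles on 95: each ℓ→(−1)^(ℓ−1), product (−1)^90 = +1.
Check: (3/95) = +1 by Zolotarev.

+1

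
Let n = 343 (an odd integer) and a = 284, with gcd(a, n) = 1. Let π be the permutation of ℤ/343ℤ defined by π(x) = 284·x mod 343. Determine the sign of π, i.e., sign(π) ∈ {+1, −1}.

Start at x=303: 303 → 302 → 18 → 310 → 232 → 32 → 170 → … (one orbit).
Cycle lengths of π_284 on ℤ/343ℤ: [147, 147, 21, 21, 3, 3, 1]; 7 cycles in total.
sign(π) = (−1)^{n − #cycles} = (−1)^{343−7} = (−1)^336 = +1.
Via Zolotarev, sign(π_{284}) = (284|343) = +1.

+1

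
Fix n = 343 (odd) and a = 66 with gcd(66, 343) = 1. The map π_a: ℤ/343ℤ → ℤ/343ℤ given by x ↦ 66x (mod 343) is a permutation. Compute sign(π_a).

Trace 331: π^k(331) = [331, 237, 207, 285, 288, 143, 177] for k=0..6.
The orbit structure of x ↦ 66x mod 343: 4 orbits of sizes [294, 42, 6, 1].
343 − 4 = 339 transpositions; sign(π) = (−1)^339 = -1.

-1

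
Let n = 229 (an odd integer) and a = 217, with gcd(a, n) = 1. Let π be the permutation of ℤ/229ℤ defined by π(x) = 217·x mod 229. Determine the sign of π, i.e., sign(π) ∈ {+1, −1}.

Trace 130: π^k(130) = [130, 43, 171, 9, 121, 151, 20] for k=0..6.
Decompose π into cycles: lengths [57, 57, 57, 57, 1] (5 cycles, including the fixed point 0).
sign(π) = (−1)^{n − #cycles} = (−1)^{229−5} = (−1)^224 = +1.

+1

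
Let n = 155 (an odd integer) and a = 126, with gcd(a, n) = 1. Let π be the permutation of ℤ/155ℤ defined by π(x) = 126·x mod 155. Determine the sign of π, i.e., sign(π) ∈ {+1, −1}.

Start at x=16: 16 → 1 → 126 → 66 → 101 → 16 (one orbit).
35 cycles of lengths [5, 5, 5, 5, 5, 5, 5, 5, 5, 5, 5, 5, 5, 5, 5, 5, 5, 5, 5, 5, 5, 5, 5, 5, 5, 5, 5, 5, 5, 5, 1, 1, 1, 1, 1].
Σ(ℓ_i−1) = 155−35 = 120; sign = (−1)^120 = +1.
Check: (126/155) = +1 by Zolotarev.

+1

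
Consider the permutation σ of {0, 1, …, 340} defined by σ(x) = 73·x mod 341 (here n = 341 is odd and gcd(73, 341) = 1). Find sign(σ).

+1

Start at x=14: 14 → 340 → 268 → 127 → 64 → 239 → 56 → … (one orbit).
π_73 has 13 disjoint cycles with lengths [30, 30, 30, 30, 30, 30, 30, 30, 30, 30, 30, 10, 1] on {0,…,340}.
sign(π) = (−1)^{n − #cycles} = (−1)^{341−13} = (−1)^328 = +1.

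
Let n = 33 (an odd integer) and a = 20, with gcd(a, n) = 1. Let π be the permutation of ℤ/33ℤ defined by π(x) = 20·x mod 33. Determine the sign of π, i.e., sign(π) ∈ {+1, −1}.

Trace 1: π^k(1) = [1, 20, 4, 14, 16, 23, 31] for k=0..6.
π_20 has 6 disjoint cycles with lengths [10, 10, 5, 5, 2, 1] on {0,…,32}.
sign(π) = (−1)^{n − #cycles} = (−1)^{33−6} = (−1)^27 = -1.

-1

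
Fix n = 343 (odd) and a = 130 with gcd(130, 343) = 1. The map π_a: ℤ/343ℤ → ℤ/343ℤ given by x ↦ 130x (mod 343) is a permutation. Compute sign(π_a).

+1

Start at x=226: 226 → 225 → 95 → 2 → 260 → 186 → 170 → … (one orbit).
Cycle type of π: 147×2 + 21×2 + 3×2 + 1; total 7 cycles.
sign(π) = (−1)^{n − #cycles} = (−1)^{343−7} = (−1)^336 = +1.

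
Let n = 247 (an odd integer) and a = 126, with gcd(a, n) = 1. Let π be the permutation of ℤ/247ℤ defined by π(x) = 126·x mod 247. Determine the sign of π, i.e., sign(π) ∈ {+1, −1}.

Start at x=198: 198 → 1 → 126 → 68 → 170 → 178 → 198 (one orbit).
Decompose π into cycles: lengths [6, 6, 6, 6, 6, 6, 6, 6, 6, 6, 6, 6, 6, 6, 6, 6, 6, 6, 6, 6, 6, 6, 6, 6, 6, 6, 6, 6, 6, 6, 6, 6, 6, 6, 6, 6, 6, 6, 6, 3, 3, 3, 3, 1] (44 cycles, including the fixed point 0).
247 − 44 = 203 transpositions; sign(π) = (−1)^203 = -1.
Check: (126/247) = -1 by Zolotarev.

-1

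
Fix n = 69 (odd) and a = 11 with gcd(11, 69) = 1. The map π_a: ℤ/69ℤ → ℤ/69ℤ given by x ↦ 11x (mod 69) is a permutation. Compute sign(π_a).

+1

Start at x=5: 5 → 55 → 53 → 31 → 65 → 25 → 68 → … (one orbit).
5 cycles of lengths [22, 22, 22, 2, 1].
n − c = 69 − 5 = 64; sign = (−1)^64 = +1.
(11|69)_J = +1 (Zolotarev's lemma cross-check).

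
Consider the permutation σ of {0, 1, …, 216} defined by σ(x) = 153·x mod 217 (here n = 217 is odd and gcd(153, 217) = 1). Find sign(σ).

+1

Start at x=139: 139 → 1 → 153 → 190 → 209 → 78 → 216 → … (one orbit).
The orbit structure of x ↦ 153x mod 217: 25 orbits of sizes [10, 10, 10, 10, 10, 10, 10, 10, 10, 10, 10, 10, 10, 10, 10, 10, 10, 10, 10, 10, 10, 2, 2, 2, 1].
sign(π) = (−1)^{n − #cycles} = (−1)^{217−25} = (−1)^192 = +1.
The Jacobi symbol (153|217) = +1 (Zolotarev) agrees.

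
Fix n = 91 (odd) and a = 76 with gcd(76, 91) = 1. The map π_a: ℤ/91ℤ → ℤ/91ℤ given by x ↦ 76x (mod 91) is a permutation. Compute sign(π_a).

Trace 76: π^k(76) = [76, 43, 83, 29, 20, 64, 41] for k=0..6.
Cycle type of π: 12×7 + 2×3 + 1; total 11 cycles.
n − c = 91 − 11 = 80; sign = (−1)^80 = +1.

+1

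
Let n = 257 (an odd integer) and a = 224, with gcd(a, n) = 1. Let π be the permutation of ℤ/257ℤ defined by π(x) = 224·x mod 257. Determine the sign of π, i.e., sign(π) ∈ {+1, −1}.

Trace 235: π^k(235) = [235, 212, 200, 82, 121, 119, 185] for k=0..6.
Decompose π into cycles: lengths [256, 1] (2 cycles, including the fixed point 0).
sign(π) = (−1)^{n − #cycles} = (−1)^{257−2} = (−1)^255 = -1.
The Jacobi symbol (224|257) = -1 (Zolotarev) agrees.

-1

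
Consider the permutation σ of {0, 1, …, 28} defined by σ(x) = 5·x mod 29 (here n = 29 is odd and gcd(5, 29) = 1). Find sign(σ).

Trace 16: π^k(16) = [16, 22, 23, 28, 24, 4, 20] for k=0..6.
Cycle lengths of π_5 on ℤ/29ℤ: [14, 14, 1]; 3 cycles in total.
Σ(ℓ_i−1) = 29−3 = 26; sign = (−1)^26 = +1.
Zolotarev: (5|29) = +1, matching the cycle-count sign.

+1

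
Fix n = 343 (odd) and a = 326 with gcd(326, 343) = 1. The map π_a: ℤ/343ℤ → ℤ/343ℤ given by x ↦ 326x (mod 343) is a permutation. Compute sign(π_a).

+1

Trace 92: π^k(92) = [92, 151, 177, 78, 46, 247, 260] for k=0..6.
7 cycles of lengths [147, 147, 21, 21, 3, 3, 1].
With 7 cycles on 343 points, sign = (−1)^{343−7} = +1.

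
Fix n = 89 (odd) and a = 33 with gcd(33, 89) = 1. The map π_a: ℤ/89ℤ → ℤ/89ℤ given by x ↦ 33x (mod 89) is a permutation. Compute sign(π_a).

Orbit of 46 under x↦33x: [46, 5, 76, 16, 83, 69, 52]… (length divides ord_89(33)).
Decompose π into cycles: lengths [88, 1] (2 cycles, including the fixed point 0).
2 cycles on 89: each ℓ→(−1)^(ℓ−1), product (−1)^87 = -1.
Via Zolotarev, sign(π_{33}) = (33|89) = -1.

-1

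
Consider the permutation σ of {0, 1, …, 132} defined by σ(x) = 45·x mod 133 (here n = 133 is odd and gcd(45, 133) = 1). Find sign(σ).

Start at x=20: 20 → 102 → 68 → 1 → 45 → 30 → 20 (one orbit).
Cycle type of π: 6×19 + 3×6 + 1; total 26 cycles.
n − c = 133 − 26 = 107; sign = (−1)^107 = -1.
Zolotarev: (45|133) = -1, matching the cycle-count sign.

-1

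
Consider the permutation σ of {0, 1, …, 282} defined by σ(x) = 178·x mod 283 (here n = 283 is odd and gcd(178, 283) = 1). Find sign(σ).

Trace 38: π^k(38) = [38, 255, 110, 53, 95, 213, 275] for k=0..6.
2 cycles of lengths [282, 1].
With 2 cycles on 283 points, sign = (−1)^{283−2} = -1.

-1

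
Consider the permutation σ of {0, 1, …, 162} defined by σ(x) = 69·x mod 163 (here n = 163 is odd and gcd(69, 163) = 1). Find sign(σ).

+1

Trace 118: π^k(118) = [118, 155, 100, 54, 140, 43, 33] for k=0..6.
Cycle lengths of π_69 on ℤ/163ℤ: [81, 81, 1]; 3 cycles in total.
163 − 3 = 160 transpositions; sign(π) = (−1)^160 = +1.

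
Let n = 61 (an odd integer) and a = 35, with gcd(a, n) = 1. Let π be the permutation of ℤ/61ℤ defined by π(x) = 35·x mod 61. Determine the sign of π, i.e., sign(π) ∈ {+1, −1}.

-1

Start at x=30: 30 → 13 → 28 → 4 → 18 → 20 → 29 → … (one orbit).
Cycle type of π: 60 + 1; total 2 cycles.
61 − 2 = 59 transpositions; sign(π) = (−1)^59 = -1.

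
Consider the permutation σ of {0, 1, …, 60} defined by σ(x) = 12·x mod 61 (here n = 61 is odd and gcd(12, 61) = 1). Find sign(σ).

Start at x=47: 47 → 15 → 58 → 25 → 56 → 1 → 12 → … (one orbit).
Decompose π into cycles: lengths [15, 15, 15, 15, 1] (5 cycles, including the fixed point 0).
sign(π) = (−1)^{n − #cycles} = (−1)^{61−5} = (−1)^56 = +1.
Check: (12/61) = +1 by Zolotarev.

+1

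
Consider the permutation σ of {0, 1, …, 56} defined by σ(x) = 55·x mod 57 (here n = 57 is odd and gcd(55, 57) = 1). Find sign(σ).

Start at x=7: 7 → 43 → 28 → 1 → 55 → 4 → 49 → … (one orbit).
9 cycles of lengths [9, 9, 9, 9, 9, 9, 1, 1, 1].
Σ(ℓ_i−1) = 57−9 = 48; sign = (−1)^48 = +1.
(55|57)_J = +1 (Zolotarev's lemma cross-check).

+1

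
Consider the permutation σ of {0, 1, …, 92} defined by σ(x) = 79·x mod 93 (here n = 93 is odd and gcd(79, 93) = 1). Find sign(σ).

-1

Orbit of 70 under x↦79x: [70, 43, 49, 58, 25, 22, 64]… (length divides ord_93(79)).
π_79 has 6 disjoint cycles with lengths [30, 30, 30, 1, 1, 1] on {0,…,92}.
Σ(ℓ_i−1) = 93−6 = 87; sign = (−1)^87 = -1.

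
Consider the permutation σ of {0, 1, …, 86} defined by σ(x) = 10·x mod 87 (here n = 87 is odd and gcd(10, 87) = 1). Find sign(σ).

-1

Start at x=70: 70 → 4 → 40 → 52 → 85 → 67 → 61 → … (one orbit).
π_10 has 6 disjoint cycles with lengths [28, 28, 28, 1, 1, 1] on {0,…,86}.
6 cycles on 87: each ℓ→(−1)^(ℓ−1), product (−1)^81 = -1.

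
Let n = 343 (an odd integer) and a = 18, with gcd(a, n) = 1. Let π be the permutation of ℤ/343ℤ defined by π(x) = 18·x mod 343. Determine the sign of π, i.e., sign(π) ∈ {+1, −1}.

Trace 1: π^k(1) = [1, 18, 324] for k=0..2.
115 cycles of lengths [3, 3, 3, 3, 3, 3, 3, 3, 3, 3, 3, 3, 3, 3, 3, 3, 3, 3, 3, 3, 3, 3, 3, 3, 3, 3, 3, 3, 3, 3, 3, 3, 3, 3, 3, 3, 3, 3, 3, 3, 3, 3, 3, 3, 3, 3, 3, 3, 3, 3, 3, 3, 3, 3, 3, 3, 3, 3, 3, 3, 3, 3, 3, 3, 3, 3, 3, 3, 3, 3, 3, 3, 3, 3, 3, 3, 3, 3, 3, 3, 3, 3, 3, 3, 3, 3, 3, 3, 3, 3, 3, 3, 3, 3, 3, 3, 3, 3, 3, 3, 3, 3, 3, 3, 3, 3, 3, 3, 3, 3, 3, 3, 3, 3, 1].
343 − 115 = 228 transpositions; sign(π) = (−1)^228 = +1.

+1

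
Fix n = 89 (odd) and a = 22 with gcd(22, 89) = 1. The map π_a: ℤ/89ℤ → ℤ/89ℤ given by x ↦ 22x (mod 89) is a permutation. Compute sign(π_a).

Trace 44: π^k(44) = [44, 78, 25, 16, 85, 1, 22] for k=0..6.
Cycle lengths of π_22 on ℤ/89ℤ: [22, 22, 22, 22, 1]; 5 cycles in total.
Σ(ℓ_i−1) = 89−5 = 84; sign = (−1)^84 = +1.
Via Zolotarev, sign(π_{22}) = (22|89) = +1.

+1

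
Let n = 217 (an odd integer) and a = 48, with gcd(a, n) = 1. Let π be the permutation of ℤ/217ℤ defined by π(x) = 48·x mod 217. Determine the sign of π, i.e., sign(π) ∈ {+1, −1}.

Trace 216: π^k(216) = [216, 169, 83, 78, 55, 36, 209] for k=0..6.
11 cycles of lengths [30, 30, 30, 30, 30, 30, 30, 2, 2, 2, 1].
n − c = 217 − 11 = 206; sign = (−1)^206 = +1.

+1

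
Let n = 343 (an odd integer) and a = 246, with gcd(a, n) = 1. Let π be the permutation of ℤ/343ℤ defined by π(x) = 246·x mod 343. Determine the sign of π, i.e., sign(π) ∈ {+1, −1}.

+1

Trace 295: π^k(295) = [295, 197, 99, 1, 246, 148, 50] for k=0..6.
π_246 has 91 disjoint cycles with lengths [7, 7, 7, 7, 7, 7, 7, 7, 7, 7, 7, 7, 7, 7, 7, 7, 7, 7, 7, 7, 7, 7, 7, 7, 7, 7, 7, 7, 7, 7, 7, 7, 7, 7, 7, 7, 7, 7, 7, 7, 7, 7, 1, 1, 1, 1, 1, 1, 1, 1, 1, 1, 1, 1, 1, 1, 1, 1, 1, 1, 1, 1, 1, 1, 1, 1, 1, 1, 1, 1, 1, 1, 1, 1, 1, 1, 1, 1, 1, 1, 1, 1, 1, 1, 1, 1, 1, 1, 1, 1, 1] on {0,…,342}.
91 cycles on 343: each ℓ→(−1)^(ℓ−1), product (−1)^252 = +1.
Via Zolotarev, sign(π_{246}) = (246|343) = +1.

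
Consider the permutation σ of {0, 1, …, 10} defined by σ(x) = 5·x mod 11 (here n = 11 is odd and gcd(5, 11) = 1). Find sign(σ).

+1

Orbit of 3 under x↦5x: [3, 4, 9, 1, 5]… (length divides ord_11(5)).
π_5 has 3 disjoint cycles with lengths [5, 5, 1] on {0,…,10}.
sign(π) = (−1)^{n − #cycles} = (−1)^{11−3} = (−1)^8 = +1.
The Jacobi symbol (5|11) = +1 (Zolotarev) agrees.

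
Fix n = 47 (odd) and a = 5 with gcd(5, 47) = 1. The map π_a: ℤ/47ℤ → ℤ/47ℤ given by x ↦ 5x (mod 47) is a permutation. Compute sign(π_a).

-1

Trace 20: π^k(20) = [20, 6, 30, 9, 45, 37, 44] for k=0..6.
Cycle lengths of π_5 on ℤ/47ℤ: [46, 1]; 2 cycles in total.
Σ(ℓ_i−1) = 47−2 = 45; sign = (−1)^45 = -1.
Via Zolotarev, sign(π_{5}) = (5|47) = -1.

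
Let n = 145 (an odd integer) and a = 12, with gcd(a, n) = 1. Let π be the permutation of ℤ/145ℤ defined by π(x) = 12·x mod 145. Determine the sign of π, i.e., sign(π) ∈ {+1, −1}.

Start at x=1: 1 → 12 → 144 → 133 → 1 (one orbit).
The orbit structure of x ↦ 12x mod 145: 37 orbits of sizes [4, 4, 4, 4, 4, 4, 4, 4, 4, 4, 4, 4, 4, 4, 4, 4, 4, 4, 4, 4, 4, 4, 4, 4, 4, 4, 4, 4, 4, 4, 4, 4, 4, 4, 4, 4, 1].
145 − 37 = 108 transpositions; sign(π) = (−1)^108 = +1.
The Jacobi symbol (12|145) = +1 (Zolotarev) agrees.

+1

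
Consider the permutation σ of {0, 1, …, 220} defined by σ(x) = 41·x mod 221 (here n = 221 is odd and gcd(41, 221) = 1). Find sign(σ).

+1

Orbit of 28 under x↦41x: [28, 43, 216, 16, 214, 155, 167]… (length divides ord_221(41)).
Decompose π into cycles: lengths [48, 48, 48, 48, 16, 12, 1] (7 cycles, including the fixed point 0).
With 7 cycles on 221 points, sign = (−1)^{221−7} = +1.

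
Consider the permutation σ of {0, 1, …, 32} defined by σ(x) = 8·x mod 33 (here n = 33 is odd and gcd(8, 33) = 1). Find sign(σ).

Trace 8: π^k(8) = [8, 31, 17, 4, 32, 25, 2] for k=0..6.
Cycle type of π: 10×3 + 2 + 1; total 5 cycles.
With 5 cycles on 33 points, sign = (−1)^{33−5} = +1.

+1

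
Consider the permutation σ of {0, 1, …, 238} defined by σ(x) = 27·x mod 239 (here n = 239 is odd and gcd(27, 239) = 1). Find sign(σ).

Trace 198: π^k(198) = [198, 88, 225, 100, 71, 5, 135] for k=0..6.
Cycle lengths of π_27 on ℤ/239ℤ: [119, 119, 1]; 3 cycles in total.
Σ(ℓ_i−1) = 239−3 = 236; sign = (−1)^236 = +1.
Check: (27/239) = +1 by Zolotarev.

+1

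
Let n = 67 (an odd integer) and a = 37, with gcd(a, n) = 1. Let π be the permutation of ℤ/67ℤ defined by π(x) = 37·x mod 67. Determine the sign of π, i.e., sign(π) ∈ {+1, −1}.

+1

Trace 29: π^k(29) = [29, 1, 37] for k=0..2.
Cycle lengths of π_37 on ℤ/67ℤ: [3, 3, 3, 3, 3, 3, 3, 3, 3, 3, 3, 3, 3, 3, 3, 3, 3, 3, 3, 3, 3, 3, 1]; 23 cycles in total.
Σ(ℓ_i−1) = 67−23 = 44; sign = (−1)^44 = +1.
The Jacobi symbol (37|67) = +1 (Zolotarev) agrees.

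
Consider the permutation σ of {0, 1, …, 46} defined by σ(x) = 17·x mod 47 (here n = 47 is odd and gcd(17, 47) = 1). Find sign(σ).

+1

Orbit of 18 under x↦17x: [18, 24, 32, 27, 36, 1, 17]… (length divides ord_47(17)).
Cycle lengths of π_17 on ℤ/47ℤ: [23, 23, 1]; 3 cycles in total.
n − c = 47 − 3 = 44; sign = (−1)^44 = +1.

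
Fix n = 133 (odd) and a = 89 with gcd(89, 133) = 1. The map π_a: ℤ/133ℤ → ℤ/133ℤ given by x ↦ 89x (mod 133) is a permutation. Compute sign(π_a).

Trace 1: π^k(1) = [1, 89, 74, 69, 23, 52, 106] for k=0..6.
The orbit structure of x ↦ 89x mod 133: 9 orbits of sizes [18, 18, 18, 18, 18, 18, 18, 6, 1].
With 9 cycles on 133 points, sign = (−1)^{133−9} = +1.
The Jacobi symbol (89|133) = +1 (Zolotarev) agrees.

+1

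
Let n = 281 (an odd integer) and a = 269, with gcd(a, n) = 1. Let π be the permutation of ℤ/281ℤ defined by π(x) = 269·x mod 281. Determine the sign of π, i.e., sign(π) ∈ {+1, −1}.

-1

Orbit of 18 under x↦269x: [18, 65, 63, 87, 80, 164, 280]… (length divides ord_281(269)).
The orbit structure of x ↦ 269x mod 281: 2 orbits of sizes [280, 1].
sign(π) = (−1)^{n − #cycles} = (−1)^{281−2} = (−1)^279 = -1.
(269|281)_J = -1 (Zolotarev's lemma cross-check).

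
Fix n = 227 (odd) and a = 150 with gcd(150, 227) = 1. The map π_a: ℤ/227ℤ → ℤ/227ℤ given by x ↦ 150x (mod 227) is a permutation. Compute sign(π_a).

Trace 92: π^k(92) = [92, 180, 214, 93, 103, 14, 57] for k=0..6.
Cycle lengths of π_150 on ℤ/227ℤ: [226, 1]; 2 cycles in total.
n − c = 227 − 2 = 225; sign = (−1)^225 = -1.

-1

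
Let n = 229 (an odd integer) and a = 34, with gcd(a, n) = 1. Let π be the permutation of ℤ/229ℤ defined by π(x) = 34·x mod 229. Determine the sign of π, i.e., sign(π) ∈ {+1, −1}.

-1

Orbit of 84 under x↦34x: [84, 108, 8, 43, 88, 15, 52]… (length divides ord_229(34)).
Cycle lengths of π_34 on ℤ/229ℤ: [76, 76, 76, 1]; 4 cycles in total.
sign(π) = (−1)^{n − #cycles} = (−1)^{229−4} = (−1)^225 = -1.
Via Zolotarev, sign(π_{34}) = (34|229) = -1.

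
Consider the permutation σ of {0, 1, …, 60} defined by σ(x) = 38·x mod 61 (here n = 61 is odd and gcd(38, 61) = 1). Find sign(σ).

-1

Trace 23: π^k(23) = [23, 20, 28, 27, 50, 9, 37] for k=0..6.
π_38 has 4 disjoint cycles with lengths [20, 20, 20, 1] on {0,…,60}.
4 cycles on 61: each ℓ→(−1)^(ℓ−1), product (−1)^57 = -1.
The Jacobi symbol (38|61) = -1 (Zolotarev) agrees.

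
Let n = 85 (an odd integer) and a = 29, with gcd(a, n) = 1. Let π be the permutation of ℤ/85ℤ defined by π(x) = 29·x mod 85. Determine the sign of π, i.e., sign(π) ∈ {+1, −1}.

-1

Orbit of 29 under x↦29x: [29, 76, 79, 81, 54, 36, 24]… (length divides ord_85(29)).
The orbit structure of x ↦ 29x mod 85: 8 orbits of sizes [16, 16, 16, 16, 16, 2, 2, 1].
With 8 cycles on 85 points, sign = (−1)^{85−8} = -1.
The Jacobi symbol (29|85) = -1 (Zolotarev) agrees.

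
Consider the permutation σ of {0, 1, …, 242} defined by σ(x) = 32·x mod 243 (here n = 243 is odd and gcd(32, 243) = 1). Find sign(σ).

-1

Orbit of 29 under x↦32x: [29, 199, 50, 142, 170, 94, 92]… (length divides ord_243(32)).
6 cycles of lengths [162, 54, 18, 6, 2, 1].
n − c = 243 − 6 = 237; sign = (−1)^237 = -1.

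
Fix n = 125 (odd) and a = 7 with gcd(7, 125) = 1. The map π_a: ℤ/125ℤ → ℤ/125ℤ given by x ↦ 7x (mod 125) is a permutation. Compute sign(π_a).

Trace 18: π^k(18) = [18, 1, 7, 49, 93, 26, 57] for k=0..6.
Decompose π into cycles: lengths [20, 20, 20, 20, 20, 4, 4, 4, 4, 4, 4, 1] (12 cycles, including the fixed point 0).
125 − 12 = 113 transpositions; sign(π) = (−1)^113 = -1.
Check: (7/125) = -1 by Zolotarev.

-1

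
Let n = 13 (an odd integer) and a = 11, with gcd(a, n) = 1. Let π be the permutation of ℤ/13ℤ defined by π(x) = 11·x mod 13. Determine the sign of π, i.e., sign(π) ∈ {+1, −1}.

Start at x=6: 6 → 1 → 11 → 4 → 5 → 3 → 7 → … (one orbit).
2 cycles of lengths [12, 1].
2 cycles on 13: each ℓ→(−1)^(ℓ−1), product (−1)^11 = -1.
Zolotarev: (11|13) = -1, matching the cycle-count sign.

-1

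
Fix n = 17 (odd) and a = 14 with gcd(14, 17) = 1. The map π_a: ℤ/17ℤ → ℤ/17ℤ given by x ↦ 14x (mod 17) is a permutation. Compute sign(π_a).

Start at x=12: 12 → 15 → 6 → 16 → 3 → 8 → 10 → … (one orbit).
The orbit structure of x ↦ 14x mod 17: 2 orbits of sizes [16, 1].
Σ(ℓ_i−1) = 17−2 = 15; sign = (−1)^15 = -1.

-1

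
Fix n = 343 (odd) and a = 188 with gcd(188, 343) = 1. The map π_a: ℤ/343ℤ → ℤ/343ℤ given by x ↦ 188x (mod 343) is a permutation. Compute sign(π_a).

Start at x=316: 316 → 69 → 281 → 6 → 99 → 90 → 113 → … (one orbit).
π_188 has 10 disjoint cycles with lengths [98, 98, 98, 14, 14, 14, 2, 2, 2, 1] on {0,…,342}.
With 10 cycles on 343 points, sign = (−1)^{343−10} = -1.
Check: (188/343) = -1 by Zolotarev.

-1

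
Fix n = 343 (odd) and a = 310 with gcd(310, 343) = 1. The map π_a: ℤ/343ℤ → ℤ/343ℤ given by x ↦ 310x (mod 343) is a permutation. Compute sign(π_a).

+1

Trace 260: π^k(260) = [260, 338, 165, 43, 296, 179, 267] for k=0..6.
Decompose π into cycles: lengths [147, 147, 21, 21, 3, 3, 1] (7 cycles, including the fixed point 0).
343 − 7 = 336 transpositions; sign(π) = (−1)^336 = +1.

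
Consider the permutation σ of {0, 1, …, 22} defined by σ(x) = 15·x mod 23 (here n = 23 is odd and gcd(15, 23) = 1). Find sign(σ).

Orbit of 6 under x↦15x: [6, 21, 16, 10, 12, 19, 9]… (length divides ord_23(15)).
2 cycles of lengths [22, 1].
sign(π) = (−1)^{n − #cycles} = (−1)^{23−2} = (−1)^21 = -1.
The Jacobi symbol (15|23) = -1 (Zolotarev) agrees.

-1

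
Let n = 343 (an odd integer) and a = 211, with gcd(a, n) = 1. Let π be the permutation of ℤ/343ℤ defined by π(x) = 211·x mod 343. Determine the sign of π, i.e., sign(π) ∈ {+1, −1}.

+1

Trace 155: π^k(155) = [155, 120, 281, 295, 162, 225, 141] for k=0..6.
19 cycles of lengths [49, 49, 49, 49, 49, 49, 7, 7, 7, 7, 7, 7, 1, 1, 1, 1, 1, 1, 1].
19 cycles on 343: each ℓ→(−1)^(ℓ−1), product (−1)^324 = +1.
Check: (211/343) = +1 by Zolotarev.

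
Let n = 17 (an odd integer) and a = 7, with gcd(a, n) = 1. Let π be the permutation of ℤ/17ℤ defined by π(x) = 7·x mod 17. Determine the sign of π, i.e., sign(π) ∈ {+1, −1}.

-1

Orbit of 13 under x↦7x: [13, 6, 8, 5, 1, 7, 15]… (length divides ord_17(7)).
Decompose π into cycles: lengths [16, 1] (2 cycles, including the fixed point 0).
17 − 2 = 15 transpositions; sign(π) = (−1)^15 = -1.
Via Zolotarev, sign(π_{7}) = (7|17) = -1.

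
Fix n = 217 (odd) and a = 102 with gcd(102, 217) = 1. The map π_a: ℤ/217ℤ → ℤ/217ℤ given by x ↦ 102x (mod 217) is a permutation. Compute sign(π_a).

+1

Start at x=64: 64 → 18 → 100 → 1 → 102 → 205 → 78 → … (one orbit).
Decompose π into cycles: lengths [15, 15, 15, 15, 15, 15, 15, 15, 15, 15, 15, 15, 15, 15, 3, 3, 1] (17 cycles, including the fixed point 0).
With 17 cycles on 217 points, sign = (−1)^{217−17} = +1.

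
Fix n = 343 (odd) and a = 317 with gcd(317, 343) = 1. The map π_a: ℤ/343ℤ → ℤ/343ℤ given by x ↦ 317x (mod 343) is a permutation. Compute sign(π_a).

+1

Orbit of 92 under x↦317x: [92, 9, 109, 253, 282, 214, 267]… (length divides ord_343(317)).
π_317 has 7 disjoint cycles with lengths [147, 147, 21, 21, 3, 3, 1] on {0,…,342}.
n − c = 343 − 7 = 336; sign = (−1)^336 = +1.
Via Zolotarev, sign(π_{317}) = (317|343) = +1.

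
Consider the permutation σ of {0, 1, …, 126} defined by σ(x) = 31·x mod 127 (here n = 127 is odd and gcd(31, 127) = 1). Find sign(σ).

+1

Start at x=70: 70 → 11 → 87 → 30 → 41 → 1 → 31 → … (one orbit).
Cycle lengths of π_31 on ℤ/127ℤ: [63, 63, 1]; 3 cycles in total.
sign(π) = (−1)^{n − #cycles} = (−1)^{127−3} = (−1)^124 = +1.
Zolotarev: (31|127) = +1, matching the cycle-count sign.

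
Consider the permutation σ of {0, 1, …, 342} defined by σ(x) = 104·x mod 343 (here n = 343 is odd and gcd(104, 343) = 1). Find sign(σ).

Trace 141: π^k(141) = [141, 258, 78, 223, 211, 335, 197] for k=0..6.
10 cycles of lengths [98, 98, 98, 14, 14, 14, 2, 2, 2, 1].
n − c = 343 − 10 = 333; sign = (−1)^333 = -1.

-1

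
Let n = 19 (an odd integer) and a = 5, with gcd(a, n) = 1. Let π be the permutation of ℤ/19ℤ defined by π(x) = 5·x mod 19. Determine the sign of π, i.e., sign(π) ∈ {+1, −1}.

+1

Orbit of 7 under x↦5x: [7, 16, 4, 1, 5, 6, 11]… (length divides ord_19(5)).
3 cycles of lengths [9, 9, 1].
3 cycles on 19: each ℓ→(−1)^(ℓ−1), product (−1)^16 = +1.
The Jacobi symbol (5|19) = +1 (Zolotarev) agrees.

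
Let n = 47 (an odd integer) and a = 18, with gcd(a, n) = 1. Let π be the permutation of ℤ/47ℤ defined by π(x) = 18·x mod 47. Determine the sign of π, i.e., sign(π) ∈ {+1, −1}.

+1

Start at x=7: 7 → 32 → 12 → 28 → 34 → 1 → 18 → … (one orbit).
3 cycles of lengths [23, 23, 1].
sign(π) = (−1)^{n − #cycles} = (−1)^{47−3} = (−1)^44 = +1.
(18|47)_J = +1 (Zolotarev's lemma cross-check).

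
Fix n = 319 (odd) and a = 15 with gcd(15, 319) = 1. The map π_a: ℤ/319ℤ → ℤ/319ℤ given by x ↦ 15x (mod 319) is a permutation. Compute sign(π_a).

Orbit of 159 under x↦15x: [159, 152, 47, 67, 48, 82, 273]… (length divides ord_319(15)).
6 cycles of lengths [140, 140, 28, 5, 5, 1].
Σ(ℓ_i−1) = 319−6 = 313; sign = (−1)^313 = -1.
Check: (15/319) = -1 by Zolotarev.

-1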